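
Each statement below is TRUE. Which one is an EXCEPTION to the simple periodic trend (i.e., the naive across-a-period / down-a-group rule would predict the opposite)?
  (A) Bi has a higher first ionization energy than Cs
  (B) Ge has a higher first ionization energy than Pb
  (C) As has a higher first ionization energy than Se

(C)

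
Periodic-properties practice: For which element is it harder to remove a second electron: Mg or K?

K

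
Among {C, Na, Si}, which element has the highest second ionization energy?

Na

After 1 electron has been removed, what remains? C⁺ still has 3 valence electrons; Na⁺ is the bare [Ne] core; Si⁺ still has 3 valence electrons.
Core electrons are held far more tightly than valence electrons, so Na tops the IE_2 order.
Valence configurations: C⁺ [He]2s²2p¹, Si⁺ [Ne]3s²3p¹.
Approximate IE_2 values (kJ/mol): C 2353, Na 4562, Si 1577.
Hence IE_2: Si < C < Na.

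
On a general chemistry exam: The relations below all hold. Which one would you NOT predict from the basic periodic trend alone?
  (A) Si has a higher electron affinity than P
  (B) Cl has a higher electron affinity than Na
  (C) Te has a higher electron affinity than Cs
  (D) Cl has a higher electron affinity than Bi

The general trend: electron affinity increases across a period and decreases down a group.
(A) Si (period 3, group 14) vs P (period 3, group 15): the stated order contradicts the simple trend.
(B) Cl (period 3, group 17) vs Na (period 3, group 1): the stated order agrees with the simple trend.
(C) Te (period 5, group 16) vs Cs (period 6, group 1): the stated order agrees with the simple trend.
(D) Cl (period 3, group 17) vs Bi (period 6, group 15): the stated order agrees with the simple trend.
The exception is (A): adding an electron to P's half-filled 3p³ is unfavourable, so Si (3p²) has the more exothermic EA.

(A)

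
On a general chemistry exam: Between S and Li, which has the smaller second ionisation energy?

S

Consider each +1 ion: S⁺ still has 5 valence electrons; Li⁺ is the bare [He] core.
Pulling an electron out of a noble-gas core costs far more than removing a remaining valence electron, so Li sits at the high end of IE_2.
Tabulated IE_2 (kJ/mol): S 2252, Li 7298.
Hence IE_2: S < Li.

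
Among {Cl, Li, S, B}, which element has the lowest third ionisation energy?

S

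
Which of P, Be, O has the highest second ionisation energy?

After 1 electron has been removed, what remains? P⁺ still has 4 valence electrons; Be⁺ still has 1 valence electron; O⁺ still has 5 valence electrons.
All are still removing valence electrons, so compare the +1 ions as you would atoms: IE_2 generally rises across a period (higher Z_eff) and falls down a group (larger shell), subject to the usual subshell exceptions.
Valence configurations: P⁺ [Ne]3s²3p², Be⁺ [He]2s¹, O⁺ [He]2s²2p³.
The numbers (kJ/mol): P 1907, Be 1757, O 3388.
So the second ionization energies run Be < P < O.

O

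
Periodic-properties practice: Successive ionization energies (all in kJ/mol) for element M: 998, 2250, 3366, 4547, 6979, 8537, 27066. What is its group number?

Group 16

Look for the largest jump between consecutive ionization energies: IE7/IE6 ≈ 3.2, far larger than any earlier ratio.
That jump marks the point where a core electron is being removed. So the atom has 6 valence electrons.
A main-group element with 6 valence electrons is in group 16.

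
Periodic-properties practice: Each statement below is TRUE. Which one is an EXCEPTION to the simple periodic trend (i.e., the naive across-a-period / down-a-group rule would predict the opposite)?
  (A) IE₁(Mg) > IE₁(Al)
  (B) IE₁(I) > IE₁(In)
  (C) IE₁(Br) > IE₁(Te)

The general trend: first ionisation energy increases across a period and decreases down a group.
(A) Mg (period 3, group 2) vs Al (period 3, group 13): the stated order contradicts the simple trend.
(B) I (period 5, group 17) vs In (period 5, group 13): the stated order agrees with the simple trend.
(C) Br (period 4, group 17) vs Te (period 5, group 16): the stated order agrees with the simple trend.
The exception is (A): Al's single 3p electron is easier to remove than one from Mg's filled 3s².

(A)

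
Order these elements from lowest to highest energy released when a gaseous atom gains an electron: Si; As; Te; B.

B is in period 2, group 13; Si is in period 3, group 14; As is in period 4, group 15; Te is in period 5, group 16.
Electron affinity generally becomes more exothermic across a period toward the halogens and less exothermic down a group.
A diagonal step moves right (one effect) and down (the opposite effect) at once.
As > B: period and group pull opposite ways; the across-period shift dominates (78 vs 27 kJ/mol).
Si > As: period and group pull opposite ways; the down-group shift dominates (134 vs 78 kJ/mol).
Te > Si: period and group pull opposite ways; the across-period shift dominates (190 vs 134 kJ/mol).
For reference (kJ/mol): B 27, Si 134, As 78, Te 190.
So from lowest to highest: B < As < Si < Te.

B < As < Si < Te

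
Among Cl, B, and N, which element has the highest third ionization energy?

IE_3 is the cost of taking one more electron from the +2 cation: Cl²⁺ still has 5 valence electrons; B²⁺ still has 1 valence electron; N²⁺ still has 3 valence electrons.
All are still removing valence electrons, so compare the +2 ions as you would atoms: IE_3 generally rises across a period (higher Z_eff) and falls down a group (larger shell), subject to the usual subshell exceptions.
Valence configurations: Cl²⁺ [Ne]3s²3p³, B²⁺ [He]2s¹, N²⁺ [He]2s²2p¹.
The numbers (kJ/mol): Cl 3822, B 3660, N 4578.
Putting it together, IE_3: B < Cl < N.

N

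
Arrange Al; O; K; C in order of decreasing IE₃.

O > C > K > Al

The third ionization energy removes an electron from the +2 ion. For each element: Al²⁺ still has 1 valence electron; O²⁺ still has 4 valence electrons; K²⁺ is already 1 electron into the core; C²⁺ still has 2 valence electrons.
Usually core removal costs more than valence removal, but here the competition is close: a tightly held n=2 valence electron can cost more to remove than an n=3 core electron, so the actual values have to decide it.
Valence configurations: Al²⁺ [Ne]3s¹, O²⁺ [He]2s²2p², C²⁺ [He]2s².
Approximate IE_3 values (kJ/mol): Al 2745, O 5300, K 4420, C 4620.
Hence IE_3: Al < K < C < O.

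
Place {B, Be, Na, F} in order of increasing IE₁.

Na < B < Be < F

Be is in period 2, group 2; B is in period 2, group 13; F is in period 2, group 17; Na is in period 3, group 1.
Across a period the outer electron is held more tightly (higher IE₁); down a group it sits in a higher shell, more shielded, and comes off more easily.
Here both period and group differ, so the two effects have to be weighed against each other.
B > Na: both effects reinforce here, so B is clearly the higher of the two.
Be > B: this pair runs against the simple trend — see the exception note.
F > Be: both are in period 2; the period trend gives F the larger value.
Note the exception: Be has a higher first ionization energy than B, contrary to the simple trend — removing B's lone 2p electron is easier than breaking Be's filled 2s².
Approximate values (kJ/mol): Be 900, B 801, F 1681, Na 496.
So from lowest to highest: Na < B < Be < F.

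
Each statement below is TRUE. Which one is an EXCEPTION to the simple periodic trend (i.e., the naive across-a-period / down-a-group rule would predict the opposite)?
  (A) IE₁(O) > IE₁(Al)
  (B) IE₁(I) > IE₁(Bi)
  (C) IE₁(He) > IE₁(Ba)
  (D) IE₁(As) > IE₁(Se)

The general trend: first ionisation energy increases across a period and decreases down a group.
(A) O (period 2, group 16) vs Al (period 3, group 13): the stated order agrees with the simple trend.
(B) I (period 5, group 17) vs Bi (period 6, group 15): the stated order agrees with the simple trend.
(C) He (period 1, group 18) vs Ba (period 6, group 2): the stated order agrees with the simple trend.
(D) As (period 4, group 15) vs Se (period 4, group 16): the stated order contradicts the simple trend.
The exception is (D): Se (4p⁴) ionizes more easily than half-filled As (4p³).

(D)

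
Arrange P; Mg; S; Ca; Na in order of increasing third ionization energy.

P < S < Ca < Na < Mg

After 2 electrons have been removed, what remains? P²⁺ still has 3 valence electrons; Mg²⁺ is the bare [Ne] core; S²⁺ still has 4 valence electrons; Ca²⁺ is the bare [Ar] core; Na²⁺ is already 1 electron into the core.
Pulling an electron out of a noble-gas core costs far more than removing a remaining valence electron, so Ca, Na and Mg sit at the high end of IE_3.
Valence configurations: P²⁺ [Ne]3s²3p¹, S²⁺ [Ne]3s²3p².
The numbers (kJ/mol): P 2914, Mg 7733, S 3357, Ca 4912, Na 6910.
Putting it together, IE_3: P < S < Ca < Na < Mg.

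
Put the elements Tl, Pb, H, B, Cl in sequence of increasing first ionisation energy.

Tl < Pb < B < Cl < H

H is in period 1, group 1; B is in period 2, group 13; Cl is in period 3, group 17; Tl is in period 6, group 13; Pb is in period 6, group 14.
First ionization energy rises across a period (greater Z_eff holds electrons more tightly) and falls down a group (valence electrons are farther from the nucleus).
Here both period and group differ, so the two effects have to be weighed against each other.
Pb > Tl: both are in period 6; the period trend gives Pb the larger value.
B > Pb: period and group pull opposite ways; the down-group shift dominates (801 vs 716 kJ/mol).
Cl > B: the two effects oppose for this pair; the across-period effect wins (1251 vs 801 kJ/mol).
H > Cl: the two effects oppose for this pair; the down-group effect wins (1312 vs 1251 kJ/mol).
Approximate values (kJ/mol): H 1312, B 801, Cl 1251, Tl 589, Pb 716.
So from lowest to highest: Tl < Pb < B < Cl < H.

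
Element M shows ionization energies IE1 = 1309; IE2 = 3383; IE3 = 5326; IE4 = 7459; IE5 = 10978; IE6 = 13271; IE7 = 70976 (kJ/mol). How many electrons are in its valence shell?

Look for the largest jump between consecutive ionization energies: IE7/IE6 ≈ 5.3, far larger than any earlier ratio.
That jump marks the point where a core electron is being removed. So the atom has 6 valence electrons.

6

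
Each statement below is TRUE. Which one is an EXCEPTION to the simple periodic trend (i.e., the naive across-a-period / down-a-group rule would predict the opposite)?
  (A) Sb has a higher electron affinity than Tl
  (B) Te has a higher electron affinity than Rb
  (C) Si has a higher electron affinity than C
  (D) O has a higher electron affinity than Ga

The general trend: electron affinity increases across a period and decreases down a group.
(A) Sb (period 5, group 15) vs Tl (period 6, group 13): the stated order agrees with the simple trend.
(B) Te (period 5, group 16) vs Rb (period 5, group 1): the stated order agrees with the simple trend.
(C) Si (period 3, group 14) vs C (period 2, group 14): the stated order contradicts the simple trend.
(D) O (period 2, group 16) vs Ga (period 4, group 13): the stated order agrees with the simple trend.
The exception is (C): Si's larger, more diffuse 3p orbitals accept an added electron slightly more readily than C's compact 2p.

(C)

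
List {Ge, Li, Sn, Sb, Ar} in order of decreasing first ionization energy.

Ar, Sb, Ge, Sn, Li

Li is in period 2, group 1; Ar is in period 3, group 18; Ge is in period 4, group 14; Sn is in period 5, group 14; Sb is in period 5, group 15.
First ionization energy rises across a period (greater Z_eff holds electrons more tightly) and falls down a group (valence electrons are farther from the nucleus).
Neither a single period nor a single group — weigh both effects.
Sn > Li: period and group pull opposite ways; the across-period shift dominates (709 vs 520 kJ/mol).
Ge > Sn: Ge sits above Sn in group 14, so the down-group effect alone puts Ge higher.
Sb > Ge: period and group pull opposite ways; the across-period shift dominates (831 vs 762 kJ/mol).
Ar > Sb: relative to Sb, both the across-period and down-group shifts push Ar's first ionization energy up.
Approximate values (kJ/mol): Li 520, Ar 1521, Ge 762, Sn 709, Sb 831.
So from highest to lowest: Ar > Sb > Ge > Sn > Li.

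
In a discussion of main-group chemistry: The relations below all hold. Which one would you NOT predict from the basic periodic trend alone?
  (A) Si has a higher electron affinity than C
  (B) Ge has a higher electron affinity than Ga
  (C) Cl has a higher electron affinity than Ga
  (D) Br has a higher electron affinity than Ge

(A)

The general trend: electron affinity increases across a period and decreases down a group.
(A) Si (period 3, group 14) vs C (period 2, group 14): the stated order contradicts the simple trend.
(B) Ge (period 4, group 14) vs Ga (period 4, group 13): the stated order agrees with the simple trend.
(C) Cl (period 3, group 17) vs Ga (period 4, group 13): the stated order agrees with the simple trend.
(D) Br (period 4, group 17) vs Ge (period 4, group 14): the stated order agrees with the simple trend.
The exception is (A): Si's larger, more diffuse 3p orbitals accept an added electron slightly more readily than C's compact 2p.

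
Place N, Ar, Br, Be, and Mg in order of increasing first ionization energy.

Mg, Be, Br, N, Ar

Removing the outermost electron gets harder across a period and easier down a group.
Here both period and group differ, so the two effects have to be weighed against each other.
Be > Mg: they share group 2; the group trend gives Be the larger value.
Br > Be: period and group pull opposite ways; the across-period shift dominates (1140 vs 900 kJ/mol).
N > Br: period and group pull opposite ways; the down-group shift dominates (1402 vs 1140 kJ/mol).
Ar > N: the two effects oppose for this pair; the across-period effect wins (1521 vs 1402 kJ/mol).
Tabulated first ionization energy (kJ/mol): Be 900, N 1402, Mg 738, Ar 1521, Br 1140.
So from lowest to highest: Mg < Be < Br < N < Ar.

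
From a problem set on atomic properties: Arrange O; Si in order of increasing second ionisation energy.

Si < O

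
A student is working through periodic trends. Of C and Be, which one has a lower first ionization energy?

Be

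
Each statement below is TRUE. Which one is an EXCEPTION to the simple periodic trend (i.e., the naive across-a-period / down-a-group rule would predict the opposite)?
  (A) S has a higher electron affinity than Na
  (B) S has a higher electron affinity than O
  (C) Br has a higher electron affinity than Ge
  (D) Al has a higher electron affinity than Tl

(B)

The general trend: electron affinity increases across a period and decreases down a group.
(A) S (period 3, group 16) vs Na (period 3, group 1): the stated order agrees with the simple trend.
(B) S (period 3, group 16) vs O (period 2, group 16): the stated order contradicts the simple trend.
(C) Br (period 4, group 17) vs Ge (period 4, group 14): the stated order agrees with the simple trend.
(D) Al (period 3, group 13) vs Tl (period 6, group 13): the stated order agrees with the simple trend.
The exception is (B): the compact 2p subshell of O repels the added electron more than S's larger 3p does.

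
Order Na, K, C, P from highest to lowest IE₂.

Na > K > C > P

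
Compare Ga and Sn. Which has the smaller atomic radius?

Across a period the added protons contract the valence shell; down a group each new principal shell makes the atom larger.
A diagonal step moves right (one effect) and down (the opposite effect) at once.
Sn > Ga: period and group pull opposite ways; the down-group shift dominates (140 vs 124 pm).
Approximate values (pm): Ga 124, Sn 140.
So Ga has the smaller atomic radius (Ga < Sn).

Ga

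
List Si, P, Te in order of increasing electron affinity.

P < Si < Te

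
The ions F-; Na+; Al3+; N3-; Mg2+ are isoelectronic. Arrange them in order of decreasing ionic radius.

All of these have 10 electrons, so size is governed by nuclear charge alone: the more protons, the stronger the pull on the same electron cloud, and the smaller the ion.
Nuclear charges: Al3+ (Z=13), Mg2+ (Z=12), Na+ (Z=11), F- (Z=9), N3- (Z=7).
Largest to smallest: N3- > F- > Na+ > Mg2+ > Al3+.

N3-, F-, Na+, Mg2+, Al3+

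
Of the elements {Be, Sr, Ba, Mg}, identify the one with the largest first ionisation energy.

Be

Be is in period 2, group 2; Mg is in period 3, group 2; Sr is in period 5, group 2; Ba is in period 6, group 2.
Removing the outermost electron gets harder across a period and easier down a group.
All are in group 2, so first ionization energy increases up the group.
The largest first ionisation energy among these belongs to Be.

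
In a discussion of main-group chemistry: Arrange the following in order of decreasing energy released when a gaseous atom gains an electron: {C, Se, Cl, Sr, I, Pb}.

Cl > I > Se > C > Pb > Sr

C is in period 2, group 14; Cl is in period 3, group 17; Se is in period 4, group 16; Sr is in period 5, group 2; I is in period 5, group 17; Pb is in period 6, group 14.
Electron affinity generally becomes more exothermic across a period toward the halogens and less exothermic down a group.
Here both period and group differ, so the two effects have to be weighed against each other.
Pb > Sr: period and group pull opposite ways; the across-period shift dominates (35 vs 5 kJ/mol).
C > Pb: they share group 14; the group trend gives C the larger value.
Se > C: period and group pull opposite ways; the across-period shift dominates (195 vs 122 kJ/mol).
I > Se: period and group pull opposite ways; the across-period shift dominates (295 vs 195 kJ/mol).
Cl > I: they share group 17; the group trend gives Cl the larger value.
Tabulated electron affinity (kJ/mol): C 122, Cl 349, Se 195, Sr 5, I 295, Pb 35.
So from highest to lowest: Cl > I > Se > C > Pb > Sr.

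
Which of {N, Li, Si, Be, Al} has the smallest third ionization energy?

Al

Consider each +2 ion: N²⁺ still has 3 valence electrons; Li²⁺ is already 1 electron into the core; Si²⁺ still has 2 valence electrons; Be²⁺ is the bare [He] core; Al²⁺ still has 1 valence electron.
Breaking into a closed-shell core is much more expensive than removing a leftover valence electron — Li and Be have the largest IE_3 here.
Valence configurations: N²⁺ [He]2s²2p¹, Si²⁺ [Ne]3s², Al²⁺ [Ne]3s¹.
Approximate IE_3 values (kJ/mol): N 4578, Li 11815, Si 3232, Be 14849, Al 2745.
Hence IE_3: Al < Si < N < Li < Be.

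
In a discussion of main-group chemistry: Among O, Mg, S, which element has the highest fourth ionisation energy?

Mg

Consider each +3 ion: O³⁺ still has 3 valence electrons; Mg³⁺ is already 1 electron into the core; S³⁺ still has 3 valence electrons.
Breaking into a closed-shell core is much more expensive than removing a leftover valence electron — Mg has the largest IE_4 here.
Valence configurations: O³⁺ [He]2s²2p¹, S³⁺ [Ne]3s²3p¹.
The numbers (kJ/mol): O 7469, Mg 10543, S 4556.
Hence IE_4: S < O < Mg.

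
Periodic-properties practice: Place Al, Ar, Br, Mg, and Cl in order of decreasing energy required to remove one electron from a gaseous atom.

Removing the outermost electron gets harder across a period and easier down a group.
Here both period and group differ, so the two effects have to be weighed against each other.
Mg > Al: this pair runs against the simple trend — see the exception note.
Br > Mg: period and group pull opposite ways; the across-period shift dominates (1140 vs 738 kJ/mol).
Cl > Br: they share group 17; the group trend gives Cl the larger value.
Ar > Cl: Ar lies to the right of Cl in period 3, so the across-period effect alone puts Ar higher.
Note the exception: Mg has a higher first ionization energy than Al, contrary to the simple trend — Al's single 3p electron is easier to remove than one from Mg's filled 3s².
Tabulated first ionization energy (kJ/mol): Mg 738, Al 578, Cl 1251, Ar 1521, Br 1140.
So from highest to lowest: Ar > Cl > Br > Mg > Al.

Ar > Cl > Br > Mg > Al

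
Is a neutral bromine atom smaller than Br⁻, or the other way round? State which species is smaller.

Br

Forming Br⁻ adds 1 electron to Br. More electron–electron repulsion in the same shell, with unchanged nuclear charge, lets the cloud expand.
An anion is larger than its parent atom: Br⁻ > Br.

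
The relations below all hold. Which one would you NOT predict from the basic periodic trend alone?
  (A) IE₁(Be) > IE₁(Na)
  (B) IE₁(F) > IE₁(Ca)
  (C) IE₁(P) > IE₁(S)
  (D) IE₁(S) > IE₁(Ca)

The general trend: IE₁ increases across a period and decreases down a group.
(A) Be (period 2, group 2) vs Na (period 3, group 1): the stated order agrees with the simple trend.
(B) F (period 2, group 17) vs Ca (period 4, group 2): the stated order agrees with the simple trend.
(C) P (period 3, group 15) vs S (period 3, group 16): the stated order contradicts the simple trend.
(D) S (period 3, group 16) vs Ca (period 4, group 2): the stated order agrees with the simple trend.
The exception is (C): S (3p⁴) ionizes more easily than half-filled P (3p³) because the paired 3p electron in S is pushed out by e⁻–e⁻ repulsion.

(C)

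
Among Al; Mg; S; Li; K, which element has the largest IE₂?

Li

The second ionization energy removes an electron from the +1 ion. For each element: Al⁺ still has 2 valence electrons; Mg⁺ still has 1 valence electron; S⁺ still has 5 valence electrons; Li⁺ is the bare [He] core; K⁺ is the bare [Ar] core.
Pulling an electron out of a noble-gas core costs far more than removing a remaining valence electron, so K and Li sit at the high end of IE_2.
Valence configurations: Al⁺ [Ne]3s², Mg⁺ [Ne]3s¹, S⁺ [Ne]3s²3p³.
The numbers (kJ/mol): Al 1817, Mg 1451, S 2252, Li 7298, K 3052.
So the second ionization energies run Mg < Al < S < K < Li.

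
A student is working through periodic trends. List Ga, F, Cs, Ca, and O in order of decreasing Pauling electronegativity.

F > O > Ga > Ca > Cs

Smaller atoms with higher effective nuclear charge are more electronegative.
These span different periods and groups, so the two trends combine.
Ca > Cs: both effects reinforce here, so Ca is clearly the higher of the two.
Ga > Ca: both are in period 4; the period trend gives Ga the larger value.
O > Ga: both effects reinforce here, so O is clearly the higher of the two.
F > O: F lies to the right of O in period 2, so the across-period effect alone puts F higher.
For reference (Pauling): O 3.44, F 3.98, Ca 1.00, Ga 1.81, Cs 0.79.
So from highest to lowest: F > O > Ga > Ca > Cs.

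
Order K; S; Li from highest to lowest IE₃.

The third ionization energy removes an electron from the +2 ion. For each element: K²⁺ is already 1 electron into the core; S²⁺ still has 4 valence electrons; Li²⁺ is already 1 electron into the core.
Pulling an electron out of a noble-gas core costs far more than removing a remaining valence electron, so K and Li sit at the high end of IE_3.
The numbers (kJ/mol): K 4420, S 3357, Li 11815.
Hence IE_3: S < K < Li.

Li > K > S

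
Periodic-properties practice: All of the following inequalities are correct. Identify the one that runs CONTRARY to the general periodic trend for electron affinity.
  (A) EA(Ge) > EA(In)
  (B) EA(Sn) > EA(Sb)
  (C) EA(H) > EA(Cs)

The general trend: electron affinity increases across a period and decreases down a group.
(A) Ge (period 4, group 14) vs In (period 5, group 13): the stated order agrees with the simple trend.
(B) Sn (period 5, group 14) vs Sb (period 5, group 15): the stated order contradicts the simple trend.
(C) H (period 1, group 1) vs Cs (period 6, group 1): the stated order agrees with the simple trend.
The exception is (B): adding an electron to Sb's half-filled 5p³ is unfavourable, so Sn has the more exothermic EA.

(B)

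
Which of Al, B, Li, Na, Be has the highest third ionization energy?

After 2 electrons have been removed, what remains? Al²⁺ still has 1 valence electron; B²⁺ still has 1 valence electron; Li²⁺ is already 1 electron into the core; Na²⁺ is already 1 electron into the core; Be²⁺ is the bare [He] core.
Core electrons are held far more tightly than valence electrons, so Na, Li and Be top the IE_3 order.
Valence configurations: Al²⁺ [Ne]3s¹, B²⁺ [He]2s¹.
The numbers (kJ/mol): Al 2745, B 3660, Li 11815, Na 6910, Be 14849.
Overall IE_3 order: Al < B < Na < Li < Be.

Be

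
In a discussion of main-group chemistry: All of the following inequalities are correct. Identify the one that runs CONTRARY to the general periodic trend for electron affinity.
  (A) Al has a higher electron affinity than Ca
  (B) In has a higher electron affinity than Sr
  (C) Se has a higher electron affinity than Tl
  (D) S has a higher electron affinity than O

(D)

The general trend: electron affinity increases across a period and decreases down a group.
(A) Al (period 3, group 13) vs Ca (period 4, group 2): the stated order agrees with the simple trend.
(B) In (period 5, group 13) vs Sr (period 5, group 2): the stated order agrees with the simple trend.
(C) Se (period 4, group 16) vs Tl (period 6, group 13): the stated order agrees with the simple trend.
(D) S (period 3, group 16) vs O (period 2, group 16): the stated order contradicts the simple trend.
The exception is (D): the compact 2p subshell of O repels the added electron more than S's larger 3p does.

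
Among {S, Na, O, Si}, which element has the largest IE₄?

IE_4 is the cost of taking one more electron from the +3 cation: S³⁺ still has 3 valence electrons; Na³⁺ is already 2 electrons into the core; O³⁺ still has 3 valence electrons; Si³⁺ still has 1 valence electron.
Breaking into a closed-shell core is much more expensive than removing a leftover valence electron — Na has the largest IE_4 here.
Valence configurations: S³⁺ [Ne]3s²3p¹, O³⁺ [He]2s²2p¹, Si³⁺ [Ne]3s¹.
Tabulated IE_4 (kJ/mol): S 4556, Na 9543, O 7469, Si 4356.
So the fourth ionization energies run Si < S < O < Na.

Na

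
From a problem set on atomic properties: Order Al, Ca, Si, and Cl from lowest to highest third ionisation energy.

Al, Si, Cl, Ca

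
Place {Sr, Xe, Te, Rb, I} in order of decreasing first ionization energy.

First ionization energy rises across a period (greater Z_eff holds electrons more tightly) and falls down a group (valence electrons are farther from the nucleus).
All lie in period 5, so first ionization energy increases left to right.
So from highest to lowest: Xe > I > Te > Sr > Rb.

Xe > I > Te > Sr > Rb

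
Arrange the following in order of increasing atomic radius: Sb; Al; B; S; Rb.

B < S < Al < Sb < Rb

B is in period 2, group 13; Al is in period 3, group 13; S is in period 3, group 16; Rb is in period 5, group 1; Sb is in period 5, group 15.
Atomic radius shrinks across a period as nuclear charge pulls the same shell inward, and grows down a group as new shells are added.
Here both period and group differ, so the two effects have to be weighed against each other.
S > B: period and group pull opposite ways; the down-group shift dominates (103 vs 85 pm).
Al > S: Al lies to the left of S in period 3, so the across-period effect alone puts Al larger.
Sb > Al: period and group pull opposite ways; the down-group shift dominates (140 vs 126 pm).
Rb > Sb: Rb lies to the left of Sb in period 5, so the across-period effect alone puts Rb larger.
For reference (pm): B 85, Al 126, S 103, Rb 210, Sb 140.
So from smallest to largest: B < S < Al < Sb < Rb.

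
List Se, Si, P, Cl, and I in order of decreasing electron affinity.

Cl, I, Se, Si, P

Si is in period 3, group 14; P is in period 3, group 15; Cl is in period 3, group 17; Se is in period 4, group 16; I is in period 5, group 17.
EA tends to increase across a period and decrease down a group, though the pattern is less regular than for IE or radius.
These span different periods and groups, so the two trends combine.
Si > P: this pair runs against the simple trend — see the exception note.
Se > Si: the two effects oppose for this pair; the across-period effect wins (195 vs 134 kJ/mol).
I > Se: period and group pull opposite ways; the across-period shift dominates (295 vs 195 kJ/mol).
Cl > I: they share group 17; the group trend gives Cl the larger value.
Note the exception: Si has a higher electron affinity than P, contrary to the simple trend — adding an electron to P's half-filled 3p³ is unfavourable, so Si (3p²) has the more exothermic EA.
Tabulated electron affinity (kJ/mol): Si 134, P 72, Cl 349, Se 195, I 295.
So from highest to lowest: Cl > I > Se > Si > P.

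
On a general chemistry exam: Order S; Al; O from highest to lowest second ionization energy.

O, S, Al

IE_2 is the cost of taking one more electron from the +1 cation: S⁺ still has 5 valence electrons; Al⁺ still has 2 valence electrons; O⁺ still has 5 valence electrons.
All are still removing valence electrons, so compare the +1 ions as you would atoms: IE_2 generally rises across a period (higher Z_eff) and falls down a group (larger shell), subject to the usual subshell exceptions.
Valence configurations: S⁺ [Ne]3s²3p³, Al⁺ [Ne]3s², O⁺ [He]2s²2p³.
Tabulated IE_2 (kJ/mol): S 2252, Al 1817, O 3388.
Hence IE_2: Al < S < O.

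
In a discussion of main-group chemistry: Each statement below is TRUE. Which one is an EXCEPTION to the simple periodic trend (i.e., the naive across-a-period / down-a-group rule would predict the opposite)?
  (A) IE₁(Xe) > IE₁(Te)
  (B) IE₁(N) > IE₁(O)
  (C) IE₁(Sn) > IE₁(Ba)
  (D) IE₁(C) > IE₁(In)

The general trend: first ionisation energy increases across a period and decreases down a group.
(A) Xe (period 5, group 18) vs Te (period 5, group 16): the stated order agrees with the simple trend.
(B) N (period 2, group 15) vs O (period 2, group 16): the stated order contradicts the simple trend.
(C) Sn (period 5, group 14) vs Ba (period 6, group 2): the stated order agrees with the simple trend.
(D) C (period 2, group 14) vs In (period 5, group 13): the stated order agrees with the simple trend.
The exception is (B): pairing an electron in O's 2p⁴ costs repulsion energy, so O ionizes more easily than half-filled N (2p³).

(B)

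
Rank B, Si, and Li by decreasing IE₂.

Li > B > Si

Consider each +1 ion: B⁺ still has 2 valence electrons; Si⁺ still has 3 valence electrons; Li⁺ is the bare [He] core.
Pulling an electron out of a noble-gas core costs far more than removing a remaining valence electron, so Li sits at the high end of IE_2.
Valence configurations: B⁺ [He]2s², Si⁺ [Ne]3s²3p¹.
Tabulated IE_2 (kJ/mol): B 2427, Si 1577, Li 7298.
Putting it together, IE_2: Si < B < Li.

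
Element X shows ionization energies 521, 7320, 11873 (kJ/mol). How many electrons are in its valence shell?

1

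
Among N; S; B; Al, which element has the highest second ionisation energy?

N

The second ionization energy removes an electron from the +1 ion. For each element: N⁺ still has 4 valence electrons; S⁺ still has 5 valence electrons; B⁺ still has 2 valence electrons; Al⁺ still has 2 valence electrons.
All are still removing valence electrons, so compare the +1 ions as you would atoms: IE_2 generally rises across a period (higher Z_eff) and falls down a group (larger shell), subject to the usual subshell exceptions.
Valence configurations: N⁺ [He]2s²2p², S⁺ [Ne]3s²3p³, B⁺ [He]2s², Al⁺ [Ne]3s².
Approximate IE_2 values (kJ/mol): N 2856, S 2252, B 2427, Al 1817.
Hence IE_2: Al < S < B < N.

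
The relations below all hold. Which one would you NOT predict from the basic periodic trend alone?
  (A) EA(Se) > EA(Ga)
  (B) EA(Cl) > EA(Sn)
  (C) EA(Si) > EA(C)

The general trend: electron affinity increases across a period and decreases down a group.
(A) Se (period 4, group 16) vs Ga (period 4, group 13): the stated order agrees with the simple trend.
(B) Cl (period 3, group 17) vs Sn (period 5, group 14): the stated order agrees with the simple trend.
(C) Si (period 3, group 14) vs C (period 2, group 14): the stated order contradicts the simple trend.
The exception is (C): Si's larger, more diffuse 3p orbitals accept an added electron slightly more readily than C's compact 2p.

(C)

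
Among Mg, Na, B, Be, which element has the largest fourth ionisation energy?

B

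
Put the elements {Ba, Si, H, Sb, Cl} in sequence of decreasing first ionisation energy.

H is in period 1, group 1; Si is in period 3, group 14; Cl is in period 3, group 17; Sb is in period 5, group 15; Ba is in period 6, group 2.
First ionization energy rises across a period (greater Z_eff holds electrons more tightly) and falls down a group (valence electrons are farther from the nucleus).
These span different periods and groups, so the two trends combine.
Si > Ba: both effects reinforce here, so Si is clearly the higher of the two.
Sb > Si: the two effects oppose for this pair; the across-period effect wins (831 vs 786 kJ/mol).
Cl > Sb: both effects reinforce here, so Cl is clearly the higher of the two.
H > Cl: period and group pull opposite ways; the down-group shift dominates (1312 vs 1251 kJ/mol).
Approximate values (kJ/mol): H 1312, Si 786, Cl 1251, Sb 831, Ba 503.
So from highest to lowest: H > Cl > Sb > Si > Ba.

H, Cl, Sb, Si, Ba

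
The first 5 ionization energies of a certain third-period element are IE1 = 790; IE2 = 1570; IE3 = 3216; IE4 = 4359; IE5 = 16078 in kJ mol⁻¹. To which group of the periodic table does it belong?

Group 14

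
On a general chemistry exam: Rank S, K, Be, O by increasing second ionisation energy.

Be < S < K < O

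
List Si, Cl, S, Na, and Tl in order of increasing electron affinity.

Atoms with high Z_eff and room in the valence shell (especially the halogens) have the most exothermic electron affinities.
Neither a single period nor a single group — weigh both effects.
Na > Tl: the two effects oppose for this pair; the down-group effect wins (53 vs 19 kJ/mol).
Si > Na: Si lies to the right of Na in period 3, so the across-period effect alone puts Si higher.
S > Si: S lies to the right of Si in period 3, so the across-period effect alone puts S higher.
Cl > S: Cl lies to the right of S in period 3, so the across-period effect alone puts Cl higher.
For reference (kJ/mol): Na 53, Si 134, S 200, Cl 349, Tl 19.
So from lowest to highest: Tl < Na < Si < S < Cl.

Tl, Na, Si, S, Cl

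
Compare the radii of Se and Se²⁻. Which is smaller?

Se

Forming Se²⁻ adds 2 electrons to Se. More electron–electron repulsion in the same shell, with unchanged nuclear charge, lets the cloud expand.
An anion is larger than its parent atom: Se²⁻ > Se.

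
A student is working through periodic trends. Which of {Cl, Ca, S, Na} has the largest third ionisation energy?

IE_3 is the cost of taking one more electron from the +2 cation: Cl²⁺ still has 5 valence electrons; Ca²⁺ is the bare [Ar] core; S²⁺ still has 4 valence electrons; Na²⁺ is already 1 electron into the core.
Breaking into a closed-shell core is much more expensive than removing a leftover valence electron — Ca and Na have the largest IE_3 here.
Valence configurations: Cl²⁺ [Ne]3s²3p³, S²⁺ [Ne]3s²3p².
The numbers (kJ/mol): Cl 3822, Ca 4912, S 3357, Na 6910.
Overall IE_3 order: S < Cl < Ca < Na.

Na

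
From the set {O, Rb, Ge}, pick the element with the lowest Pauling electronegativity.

O is in period 2, group 16; Ge is in period 4, group 14; Rb is in period 5, group 1.
Smaller atoms with higher effective nuclear charge are more electronegative.
These span different periods and groups, so the two trends combine.
Ge > Rb: both effects reinforce here, so Ge is clearly the higher of the two.
O > Ge: both effects reinforce here, so O is clearly the higher of the two.
For reference (Pauling): O 3.44, Ge 2.01, Rb 0.82.
The lowest Pauling electronegativity among these belongs to Rb.

Rb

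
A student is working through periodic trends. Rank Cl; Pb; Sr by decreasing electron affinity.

Cl is in period 3, group 17; Sr is in period 5, group 2; Pb is in period 6, group 14.
Electron affinity generally becomes more exothermic across a period toward the halogens and less exothermic down a group.
Neither a single period nor a single group — weigh both effects.
Pb > Sr: the two effects oppose for this pair; the across-period effect wins (35 vs 5 kJ/mol).
Cl > Pb: both effects reinforce here, so Cl is clearly the higher of the two.
Approximate values (kJ/mol): Cl 349, Sr 5, Pb 35.
So from highest to lowest: Cl > Pb > Sr.

Cl > Pb > Sr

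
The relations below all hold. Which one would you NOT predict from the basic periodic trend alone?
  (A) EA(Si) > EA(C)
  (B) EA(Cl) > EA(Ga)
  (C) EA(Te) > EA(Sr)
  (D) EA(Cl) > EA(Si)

The general trend: electron affinity increases across a period and decreases down a group.
(A) Si (period 3, group 14) vs C (period 2, group 14): the stated order contradicts the simple trend.
(B) Cl (period 3, group 17) vs Ga (period 4, group 13): the stated order agrees with the simple trend.
(C) Te (period 5, group 16) vs Sr (period 5, group 2): the stated order agrees with the simple trend.
(D) Cl (period 3, group 17) vs Si (period 3, group 14): the stated order agrees with the simple trend.
The exception is (A): Si's larger, more diffuse 3p orbitals accept an added electron slightly more readily than C's compact 2p.

(A)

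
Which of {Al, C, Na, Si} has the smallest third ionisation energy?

After 2 electrons have been removed, what remains? Al²⁺ still has 1 valence electron; C²⁺ still has 2 valence electrons; Na²⁺ is already 1 electron into the core; Si²⁺ still has 2 valence electrons.
Core electrons are held far more tightly than valence electrons, so Na tops the IE_3 order.
Valence configurations: Al²⁺ [Ne]3s¹, C²⁺ [He]2s², Si²⁺ [Ne]3s².
The numbers (kJ/mol): Al 2745, C 4620, Na 6910, Si 3232.
So the third ionization energies run Al < Si < C < Na.

Al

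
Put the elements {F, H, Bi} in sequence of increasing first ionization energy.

Bi < H < F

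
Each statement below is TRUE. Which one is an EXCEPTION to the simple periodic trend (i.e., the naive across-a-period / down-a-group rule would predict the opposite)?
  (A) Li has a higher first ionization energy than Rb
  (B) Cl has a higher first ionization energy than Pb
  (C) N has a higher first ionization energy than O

(C)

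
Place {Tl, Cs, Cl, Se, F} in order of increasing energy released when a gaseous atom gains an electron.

Tl, Cs, Se, F, Cl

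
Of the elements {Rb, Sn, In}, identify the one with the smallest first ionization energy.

Rb

IE₁ increases left→right with effective nuclear charge and decreases top→bottom as the valence shell moves farther out.
All lie in period 5, so first ionization energy increases left to right.
The smallest first ionization energy among these belongs to Rb.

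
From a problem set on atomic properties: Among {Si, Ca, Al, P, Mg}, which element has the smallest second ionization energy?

IE_2 is the cost of taking one more electron from the +1 cation: Si⁺ still has 3 valence electrons; Ca⁺ still has 1 valence electron; Al⁺ still has 2 valence electrons; P⁺ still has 4 valence electrons; Mg⁺ still has 1 valence electron.
All are still removing valence electrons, so compare the +1 ions as you would atoms: IE_2 generally rises across a period (higher Z_eff) and falls down a group (larger shell), subject to the usual subshell exceptions.
Valence configurations: Si⁺ [Ne]3s²3p¹, Ca⁺ [Ar]4s¹, Al⁺ [Ne]3s², P⁺ [Ne]3s²3p², Mg⁺ [Ne]3s¹.
Si⁺ loses a lone 3p electron whereas Al⁺ must break into a filled 3s² pair, so IE_2(Al) > IE_2(Si) even though Si has the higher nuclear charge.
Tabulated IE_2 (kJ/mol): Si 1577, Ca 1145, Al 1817, P 1907, Mg 1451.
Putting it together, IE_2: Ca < Mg < Si < Al < P.

Ca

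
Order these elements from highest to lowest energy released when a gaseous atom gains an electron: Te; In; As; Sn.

As is in period 4, group 15; In is in period 5, group 13; Sn is in period 5, group 14; Te is in period 5, group 16.
EA tends to increase across a period and decrease down a group, though the pattern is less regular than for IE or radius.
Neither a single period nor a single group — weigh both effects.
As > In: both effects reinforce here, so As is clearly the higher of the two.
Sn > As: this pair runs against the simple trend — see the exception note.
Te > Sn: both are in period 5; the period trend gives Te the larger value.
Note the exception: Sn has a higher electron affinity than As, contrary to the simple trend — adding an electron to As's half-filled np³ subshell costs electron-pairing energy.
For reference (kJ/mol): As 78, In 29, Sn 107, Te 190.
So from highest to lowest: Te > Sn > As > In.

Te > Sn > As > In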